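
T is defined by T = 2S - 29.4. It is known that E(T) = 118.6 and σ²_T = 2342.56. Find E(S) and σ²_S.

From T = 2S - 29.4: E(T) = a·E(S) + b, so E(S) = (E(T) − b)/a = (118.6 − (-29.4))/2 = 74.
σ²_T = a²·σ²_S, so σ²_S = 2342.56/2² = 585.64.

E(S) = 74, σ²_S = 585.64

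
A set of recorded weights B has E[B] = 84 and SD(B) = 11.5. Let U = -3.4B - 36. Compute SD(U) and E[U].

SD(U) = 39.1, E[U] = -321.6

U = -3.4B - 36 is linear with a = -3.4, b = -36.
SD(U) = |a|·SD(B) = |-3.4|·11.5 = 39.1.
E[U] = a·E[B] + b = (-3.4)·84 + (-36) = -321.6.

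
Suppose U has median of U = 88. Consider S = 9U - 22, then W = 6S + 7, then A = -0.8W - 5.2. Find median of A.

median of A = -3706.8

median of S = 9·88 + (-22) = 770.
median of W = 6·770 + 7 = 4627.
median of A = (-0.8)·4627 + (-5.2) = -3706.8.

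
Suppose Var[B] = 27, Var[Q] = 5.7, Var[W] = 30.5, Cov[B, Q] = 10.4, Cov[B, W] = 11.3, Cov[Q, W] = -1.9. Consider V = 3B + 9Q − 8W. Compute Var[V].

Var[V] = a²·Var[B] + b²·Var[Q] + c²·Var[W] + 2ab·Cov[B, Q] + 2ac·Cov[B, W] + 2bc·Cov[Q, W], with a = 3, b = 9, c = -8.
= 243 + 461.7 + 1952 + 561.6 + (-542.4) + 273.6
= 2949.5.

Var[V] = 2949.5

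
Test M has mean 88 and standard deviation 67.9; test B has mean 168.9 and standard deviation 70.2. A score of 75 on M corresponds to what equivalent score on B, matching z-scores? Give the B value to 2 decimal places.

B = 155.46

z = (75 − 88)/67.9 ≈ -0.1915.
B = 168.9 + z·70.2 = 168.9 + (75 − 88)·70.2/67.9 ≈ 155.46.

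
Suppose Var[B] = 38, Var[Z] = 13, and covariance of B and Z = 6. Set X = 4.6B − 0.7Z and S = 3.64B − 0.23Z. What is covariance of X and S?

covariance of X and S = 616.729

By bilinearity, covariance of X and S = ac·Var[B] + bd·Var[Z] + (ad+bc)·covariance of B and Z, with a=4.6, b=-0.7, c=3.64, d=-0.23.
ac·Var[B] = 4.6·3.64·38 = 636.272
bd·Var[Z] = (-0.7)·(-0.23)·13 = 2.093
(ad+bc)·covariance of B and Z = (-3.606)·6 = -21.636
covariance of X and S = 636.272 + 2.093 + (-21.636) = 616.729.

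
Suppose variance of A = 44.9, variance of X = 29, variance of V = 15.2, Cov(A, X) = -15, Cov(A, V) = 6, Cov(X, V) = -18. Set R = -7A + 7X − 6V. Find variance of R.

variance of R = 7654.3

variance of R = a²·variance of A + b²·variance of X + c²·variance of V + 2ab·Cov(A, X) + 2ac·Cov(A, V) + 2bc·Cov(X, V), with a = -7, b = 7, c = -6.
= 2200.1 + 1421 + 547.2 + 1470 + 504 + 1512
= 7654.3.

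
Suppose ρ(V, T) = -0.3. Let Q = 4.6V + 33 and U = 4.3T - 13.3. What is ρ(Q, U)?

Linear rescalings preserve correlation up to sign; here the slopes 4.6 and 4.3 have the same sign, so ρ(Q, U) = ρ(V, T) = -0.3.

ρ(Q, U) = -0.3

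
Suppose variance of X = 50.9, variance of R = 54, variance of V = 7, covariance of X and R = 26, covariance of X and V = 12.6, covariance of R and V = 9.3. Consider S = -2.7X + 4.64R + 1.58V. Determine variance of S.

variance of S = 928.53532

variance of S = a²·variance of X + b²·variance of R + c²·variance of V + 2ab·covariance of X and R + 2ac·covariance of X and V + 2bc·covariance of R and V, with a = -2.7, b = 4.64, c = 1.58.
= 371.061 + 1162.5984 + 17.4748 + (-651.456) + (-107.5032) + 136.36032
= 928.53532.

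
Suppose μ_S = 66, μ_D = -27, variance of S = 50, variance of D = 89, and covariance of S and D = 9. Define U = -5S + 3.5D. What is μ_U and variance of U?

μ_U = -424.5, variance of U = 2025.25

μ_U = (-5)·μ_S + 3.5·μ_D = (-5)·66 + 3.5·(-27) = -424.5.
variance of U = a²·variance of S + b²·variance of D + 2ab·covariance of S and D with a = -5, b = 3.5.
= (-5)²·50 + 3.5²·89 + 2·(-5)·3.5·9
= 1250 + 1090.25 + (-315) = 2025.25.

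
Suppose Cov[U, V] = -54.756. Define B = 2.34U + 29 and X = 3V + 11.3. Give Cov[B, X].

Cov[B, X] = a·c·Cov[U, V] = 2.34·3·(-54.756) = -384.38712. Additive constants drop out.

Cov[B, X] = -384.38712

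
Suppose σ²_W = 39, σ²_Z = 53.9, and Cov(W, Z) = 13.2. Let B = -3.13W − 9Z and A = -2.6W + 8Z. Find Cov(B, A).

Cov(B, A) = -3585.066

By bilinearity, Cov(B, A) = ac·σ²_W + bd·σ²_Z + (ad+bc)·Cov(W, Z), with a=-3.13, b=-9, c=-2.6, d=8.
ac·σ²_W = (-3.13)·(-2.6)·39 = 317.382
bd·σ²_Z = (-9)·8·53.9 = -3880.8
(ad+bc)·Cov(W, Z) = (-1.64)·13.2 = -21.648
Cov(B, A) = 317.382 + (-3880.8) + (-21.648) = -3585.066.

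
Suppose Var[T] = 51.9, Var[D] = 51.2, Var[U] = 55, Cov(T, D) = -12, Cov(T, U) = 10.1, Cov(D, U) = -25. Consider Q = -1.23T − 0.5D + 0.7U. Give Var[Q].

Var[Q] = 103.61731

Var[Q] = a²·Var[T] + b²·Var[D] + c²·Var[U] + 2ab·Cov(T, D) + 2ac·Cov(T, U) + 2bc·Cov(D, U), with a = -1.23, b = -0.5, c = 0.7.
= 78.51951 + 12.8 + 26.95 + (-14.76) + (-17.3922) + 17.5
= 103.61731.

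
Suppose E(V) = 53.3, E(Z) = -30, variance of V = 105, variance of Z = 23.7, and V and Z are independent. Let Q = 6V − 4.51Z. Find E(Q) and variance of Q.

E(Q) = 455.1, variance of Q = 4262.06037

E(Q) = 6·E(V) + (-4.51)·E(Z) = 6·53.3 + (-4.51)·(-30) = 455.1.
variance of Q = a²·variance of V + b²·variance of Z + 2ab·Cov[V, Z] with a = 6, b = -4.51.
Independence gives Cov[V, Z] = 0.
= 6²·105 + (-4.51)²·23.7 + 2·6·(-4.51)·0
= 3780 + 482.06037 + 0 = 4262.06037.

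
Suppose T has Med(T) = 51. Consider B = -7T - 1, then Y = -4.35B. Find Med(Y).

Med(Y) = 1557.3

Med(B) = (-7)·51 + (-1) = -358.
Med(Y) = (-4.35)·(-358) = 1557.3.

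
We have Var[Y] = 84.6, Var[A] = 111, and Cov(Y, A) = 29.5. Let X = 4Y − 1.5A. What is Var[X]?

Var[X] = 1249.35

Var[X] = a²·Var[Y] + b²·Var[A] + 2ab·Cov(Y, A) with a = 4, b = -1.5.
= 4²·84.6 + (-1.5)²·111 + 2·4·(-1.5)·29.5
= 1353.6 + 249.75 + (-354) = 1249.35.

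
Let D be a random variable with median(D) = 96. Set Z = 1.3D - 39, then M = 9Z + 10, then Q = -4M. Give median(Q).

median(Q) = -3128.8

median(Z) = 1.3·96 + (-39) = 85.8.
median(M) = 9·85.8 + 10 = 782.2.
median(Q) = (-4)·782.2 = -3128.8.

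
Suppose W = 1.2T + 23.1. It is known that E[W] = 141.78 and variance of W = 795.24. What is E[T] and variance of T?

E[T] = 98.9, variance of T = 552.25

From W = 1.2T + 23.1: E[W] = a·E[T] + b, so E[T] = (E[W] − b)/a = (141.78 − 23.1)/1.2 = 98.9.
variance of W = a²·variance of T, so variance of T = 795.24/1.2² = 552.25.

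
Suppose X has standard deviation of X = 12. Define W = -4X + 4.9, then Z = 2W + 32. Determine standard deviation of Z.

standard deviation of W = |-4|·12 = 48.
standard deviation of Z = |2|·48 = 96.

standard deviation of Z = 96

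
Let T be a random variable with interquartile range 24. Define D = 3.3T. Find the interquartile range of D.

IQR(D) = 79.2

Under D = aT + b, IQR(D) = |a|·IQR(T) = |3.3|·24 = 79.2 (shifts cancel; spread scales by |a|).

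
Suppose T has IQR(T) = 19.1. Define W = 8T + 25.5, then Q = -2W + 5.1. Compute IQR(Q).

IQR(Q) = 305.6

IQR(W) = |8|·19.1 = 152.8.
IQR(Q) = |-2|·152.8 = 305.6.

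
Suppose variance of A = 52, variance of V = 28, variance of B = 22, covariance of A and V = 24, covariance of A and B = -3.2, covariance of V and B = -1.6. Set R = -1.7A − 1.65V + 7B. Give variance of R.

variance of R = a²·variance of A + b²·variance of V + c²·variance of B + 2ab·covariance of A and V + 2ac·covariance of A and B + 2bc·covariance of V and B, with a = -1.7, b = -1.65, c = 7.
= 150.28 + 76.23 + 1078 + 134.64 + 76.16 + 36.96
= 1552.27.

variance of R = 1552.27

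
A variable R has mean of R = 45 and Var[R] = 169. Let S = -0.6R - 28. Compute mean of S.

S = -0.6R - 28 is linear with a = -0.6, b = -28.
mean of S = a·mean of R + b = (-0.6)·45 + (-28) = -55.

mean of S = -55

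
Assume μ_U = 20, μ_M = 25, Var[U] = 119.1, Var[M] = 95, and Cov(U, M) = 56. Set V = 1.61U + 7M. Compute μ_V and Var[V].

μ_V = 1.61·μ_U + 7·μ_M = 1.61·20 + 7·25 = 207.2.
Var[V] = a²·Var[U] + b²·Var[M] + 2ab·Cov(U, M) with a = 1.61, b = 7.
= 1.61²·119.1 + 7²·95 + 2·1.61·7·56
= 308.71911 + 4655 + 1262.24 = 6225.95911.

μ_V = 207.2, Var[V] = 6225.95911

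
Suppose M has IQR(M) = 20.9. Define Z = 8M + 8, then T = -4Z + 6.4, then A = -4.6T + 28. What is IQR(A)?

IQR(Z) = |8|·20.9 = 167.2.
IQR(T) = |-4|·167.2 = 668.8.
IQR(A) = |-4.6|·668.8 = 3076.48.

IQR(A) = 3076.48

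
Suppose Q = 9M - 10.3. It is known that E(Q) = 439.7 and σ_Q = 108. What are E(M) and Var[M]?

E(M) = 50, Var[M] = 144

From Q = 9M - 10.3: E(Q) = a·E(M) + b, so E(M) = (E(Q) − b)/a = (439.7 − (-10.3))/9 = 50.
Var[Q] = 108² = 11664.
Var[Q] = a²·Var[M], so Var[M] = 11664/9² = 144.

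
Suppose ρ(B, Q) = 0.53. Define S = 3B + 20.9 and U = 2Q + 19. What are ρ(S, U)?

ρ(S, U) = 0.53

Linear rescalings preserve correlation up to sign; here the slopes 3 and 2 have the same sign, so ρ(S, U) = ρ(B, Q) = 0.53.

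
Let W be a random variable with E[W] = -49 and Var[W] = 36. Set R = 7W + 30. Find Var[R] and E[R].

R = 7W + 30 is linear with a = 7, b = 30.
Var[R] = a²·Var[W] = 7²·36 = 1764 (the additive constant 30 does not affect variance).
E[R] = a·E[W] + b = 7·(-49) + 30 = -313.

Var[R] = 1764, E[R] = -313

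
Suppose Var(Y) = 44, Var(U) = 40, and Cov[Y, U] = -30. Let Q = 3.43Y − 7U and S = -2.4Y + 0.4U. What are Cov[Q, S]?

By bilinearity, Cov[Q, S] = ac·Var(Y) + bd·Var(U) + (ad+bc)·Cov[Y, U], with a=3.43, b=-7, c=-2.4, d=0.4.
ac·Var(Y) = 3.43·(-2.4)·44 = -362.208
bd·Var(U) = (-7)·0.4·40 = -112
(ad+bc)·Cov[Y, U] = (18.172)·(-30) = -545.16
Cov[Q, S] = -362.208 + (-112) + (-545.16) = -1019.368.

Cov[Q, S] = -1019.368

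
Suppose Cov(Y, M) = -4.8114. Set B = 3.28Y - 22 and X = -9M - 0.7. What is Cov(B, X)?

Cov(B, X) = 142.032528

Cov(B, X) = a·c·Cov(Y, M) = 3.28·(-9)·(-4.8114) = 142.032528. Additive constants drop out.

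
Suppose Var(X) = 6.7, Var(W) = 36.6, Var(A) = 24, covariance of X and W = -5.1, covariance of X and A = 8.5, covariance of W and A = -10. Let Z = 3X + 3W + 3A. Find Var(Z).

Var(Z) = a²·Var(X) + b²·Var(W) + c²·Var(A) + 2ab·covariance of X and W + 2ac·covariance of X and A + 2bc·covariance of W and A, with a = 3, b = 3, c = 3.
= 60.3 + 329.4 + 216 + (-91.8) + 153 + (-180)
= 486.9.

Var(Z) = 486.9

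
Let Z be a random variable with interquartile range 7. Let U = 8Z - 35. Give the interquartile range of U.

IQR(U) = 56

Under U = aZ + b, IQR(U) = |a|·IQR(Z) = |8|·7 = 56 (shifts cancel; spread scales by |a|).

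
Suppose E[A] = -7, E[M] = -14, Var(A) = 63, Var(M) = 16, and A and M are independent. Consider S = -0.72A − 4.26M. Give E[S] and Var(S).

E[S] = 64.68, Var(S) = 323.0208

E[S] = (-0.72)·E[A] + (-4.26)·E[M] = (-0.72)·(-7) + (-4.26)·(-14) = 64.68.
Var(S) = a²·Var(A) + b²·Var(M) + 2ab·Cov(A, M) with a = -0.72, b = -4.26.
Independence gives Cov(A, M) = 0.
= (-0.72)²·63 + (-4.26)²·16 + 2·(-0.72)·(-4.26)·0
= 32.6592 + 290.3616 + 0 = 323.0208.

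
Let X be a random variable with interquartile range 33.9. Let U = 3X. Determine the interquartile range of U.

Under U = aX + b, IQR(U) = |a|·IQR(X) = |3|·33.9 = 101.7 (shifts cancel; spread scales by |a|).

IQR(U) = 101.7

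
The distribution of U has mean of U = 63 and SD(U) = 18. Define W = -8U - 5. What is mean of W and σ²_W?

mean of W = -509, σ²_W = 20736

W = -8U - 5 is linear with a = -8, b = -5.
mean of W = a·mean of U + b = (-8)·63 + (-5) = -509.
σ²_U = 18² = 324.
σ²_W = a²·σ²_U = (-8)²·324 = 20736 (the additive constant -5 does not affect variance).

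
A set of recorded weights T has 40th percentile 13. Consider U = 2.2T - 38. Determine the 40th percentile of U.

40th percentile of U = -9.4

Since a = 2.2 > 0 the transformation is increasing, so the 40th percentile of U = a·(P_{40} of T) + b = 2.2·13 + (-38) = -9.4.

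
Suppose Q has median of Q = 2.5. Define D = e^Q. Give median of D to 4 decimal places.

e^Q is monotone on this domain, so median of D = exp(2.5) ≈ 12.1825.

median of D = 12.1825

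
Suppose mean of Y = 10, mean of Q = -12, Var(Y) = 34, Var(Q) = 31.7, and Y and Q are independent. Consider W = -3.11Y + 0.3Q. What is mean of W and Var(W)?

mean of W = (-3.11)·mean of Y + 0.3·mean of Q = (-3.11)·10 + 0.3·(-12) = -34.7.
Var(W) = a²·Var(Y) + b²·Var(Q) + 2ab·Cov(Y, Q) with a = -3.11, b = 0.3.
Independence gives Cov(Y, Q) = 0.
= (-3.11)²·34 + 0.3²·31.7 + 2·(-3.11)·0.3·0
= 328.8514 + 2.853 + 0 = 331.7044.

mean of W = -34.7, Var(W) = 331.7044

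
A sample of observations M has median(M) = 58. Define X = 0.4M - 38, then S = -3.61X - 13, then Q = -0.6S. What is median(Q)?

median(X) = 0.4·58 + (-38) = -14.8.
median(S) = (-3.61)·(-14.8) + (-13) = 40.428.
median(Q) = (-0.6)·40.428 = -24.2568.

median(Q) = -24.2568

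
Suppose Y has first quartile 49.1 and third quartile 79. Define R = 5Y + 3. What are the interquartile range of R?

IQR of Y = Q3 − Q1 = 79 − 49.1 = 29.9.
Under R = aY + b, IQR(R) = |a|·IQR(Y) = |5|·29.9 = 149.5 (shifts cancel; spread scales by |a|).

IQR(R) = 149.5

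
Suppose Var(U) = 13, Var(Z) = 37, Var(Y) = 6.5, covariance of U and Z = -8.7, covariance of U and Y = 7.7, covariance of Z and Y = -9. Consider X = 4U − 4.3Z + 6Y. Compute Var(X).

Var(X) = a²·Var(U) + b²·Var(Z) + c²·Var(Y) + 2ab·covariance of U and Z + 2ac·covariance of U and Y + 2bc·covariance of Z and Y, with a = 4, b = -4.3, c = 6.
= 208 + 684.13 + 234 + 299.28 + 369.6 + 464.4
= 2259.41.

Var(X) = 2259.41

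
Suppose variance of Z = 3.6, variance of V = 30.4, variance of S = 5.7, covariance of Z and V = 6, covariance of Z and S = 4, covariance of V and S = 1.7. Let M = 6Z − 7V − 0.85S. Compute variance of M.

variance of M = a²·variance of Z + b²·variance of V + c²·variance of S + 2ab·covariance of Z and V + 2ac·covariance of Z and S + 2bc·covariance of V and S, with a = 6, b = -7, c = -0.85.
= 129.6 + 1489.6 + 4.11825 + (-504) + (-40.8) + 20.23
= 1098.74825.

variance of M = 1098.74825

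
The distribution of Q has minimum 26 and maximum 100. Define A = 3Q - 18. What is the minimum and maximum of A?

min(A) = 60, max(A) = 282

a = 3 > 0, so min(A) = a·min(Q)+b = 3·26 + (-18) = 60 and max(A) = 3·100 + (-18) = 282.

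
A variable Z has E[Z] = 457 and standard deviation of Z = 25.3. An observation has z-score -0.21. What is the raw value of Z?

Z = 451.687

Z = E[Z] + z·standard deviation of Z = 457 + (-0.21)·25.3 = 451.687.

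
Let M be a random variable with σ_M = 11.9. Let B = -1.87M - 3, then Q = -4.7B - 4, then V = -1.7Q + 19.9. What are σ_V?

σ_V = 177.80147

σ_B = |-1.87|·11.9 = 22.253.
σ_Q = |-4.7|·22.253 = 104.5891.
σ_V = |-1.7|·104.5891 = 177.80147.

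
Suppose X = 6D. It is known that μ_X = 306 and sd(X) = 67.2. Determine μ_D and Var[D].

μ_D = 51, Var[D] = 125.44

From X = 6D: μ_X = a·μ_D + b, so μ_D = (μ_X − b)/a = (306 − 0)/6 = 51.
Var[X] = 67.2² = 4515.84.
Var[X] = a²·Var[D], so Var[D] = 4515.84/6² = 125.44.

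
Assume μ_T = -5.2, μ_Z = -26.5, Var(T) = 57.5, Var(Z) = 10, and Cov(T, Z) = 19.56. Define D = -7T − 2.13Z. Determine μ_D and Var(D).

μ_D = 92.845, Var(D) = 3446.1482

μ_D = (-7)·μ_T + (-2.13)·μ_Z = (-7)·(-5.2) + (-2.13)·(-26.5) = 92.845.
Var(D) = a²·Var(T) + b²·Var(Z) + 2ab·Cov(T, Z) with a = -7, b = -2.13.
= (-7)²·57.5 + (-2.13)²·10 + 2·(-7)·(-2.13)·19.56
= 2817.5 + 45.369 + 583.2792 = 3446.1482.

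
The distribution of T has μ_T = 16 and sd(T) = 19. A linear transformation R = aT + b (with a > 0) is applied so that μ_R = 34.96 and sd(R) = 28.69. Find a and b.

sd(R) = a·sd(T) (a > 0), so a = 28.69/19 = 1.51.
μ_R = a·μ_T + b, so b = 34.96 − 1.51·16 = 10.8.

a = 1.51, b = 10.8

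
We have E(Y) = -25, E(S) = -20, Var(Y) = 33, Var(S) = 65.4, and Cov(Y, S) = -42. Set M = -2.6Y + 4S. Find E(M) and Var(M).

E(M) = (-2.6)·E(Y) + 4·E(S) = (-2.6)·(-25) + 4·(-20) = -15.
Var(M) = a²·Var(Y) + b²·Var(S) + 2ab·Cov(Y, S) with a = -2.6, b = 4.
= (-2.6)²·33 + 4²·65.4 + 2·(-2.6)·4·(-42)
= 223.08 + 1046.4 + 873.6 = 2143.08.

E(M) = -15, Var(M) = 2143.08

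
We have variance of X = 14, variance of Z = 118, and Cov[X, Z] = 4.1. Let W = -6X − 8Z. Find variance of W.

variance of W = a²·variance of X + b²·variance of Z + 2ab·Cov[X, Z] with a = -6, b = -8.
= (-6)²·14 + (-8)²·118 + 2·(-6)·(-8)·4.1
= 504 + 7552 + 393.6 = 8449.6.

variance of W = 8449.6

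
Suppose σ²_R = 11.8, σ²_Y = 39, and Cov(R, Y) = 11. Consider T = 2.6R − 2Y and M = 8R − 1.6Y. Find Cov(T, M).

Cov(T, M) = 148.48

By bilinearity, Cov(T, M) = ac·σ²_R + bd·σ²_Y + (ad+bc)·Cov(R, Y), with a=2.6, b=-2, c=8, d=-1.6.
ac·σ²_R = 2.6·8·11.8 = 245.44
bd·σ²_Y = (-2)·(-1.6)·39 = 124.8
(ad+bc)·Cov(R, Y) = (-20.16)·11 = -221.76
Cov(T, M) = 245.44 + 124.8 + (-221.76) = 148.48.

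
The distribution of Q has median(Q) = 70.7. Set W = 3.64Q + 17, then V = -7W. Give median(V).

median(W) = 3.64·70.7 + 17 = 274.348.
median(V) = (-7)·274.348 = -1920.436.

median(V) = -1920.436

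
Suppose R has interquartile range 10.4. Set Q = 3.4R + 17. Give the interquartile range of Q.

IQR(Q) = 35.36

Under Q = aR + b, IQR(Q) = |a|·IQR(R) = |3.4|·10.4 = 35.36 (shifts cancel; spread scales by |a|).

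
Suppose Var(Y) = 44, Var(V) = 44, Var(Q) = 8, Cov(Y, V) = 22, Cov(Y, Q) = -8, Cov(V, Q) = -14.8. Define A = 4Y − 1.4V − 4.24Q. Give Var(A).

Var(A) = a²·Var(Y) + b²·Var(V) + c²·Var(Q) + 2ab·Cov(Y, V) + 2ac·Cov(Y, Q) + 2bc·Cov(V, Q), with a = 4, b = -1.4, c = -4.24.
= 704 + 86.24 + 143.8208 + (-246.4) + 271.36 + (-175.7056)
= 783.3152.

Var(A) = 783.3152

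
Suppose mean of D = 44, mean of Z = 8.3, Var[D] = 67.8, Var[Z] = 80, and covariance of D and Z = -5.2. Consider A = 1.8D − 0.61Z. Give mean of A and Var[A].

mean of A = 74.137, Var[A] = 260.8592

mean of A = 1.8·mean of D + (-0.61)·mean of Z = 1.8·44 + (-0.61)·8.3 = 74.137.
Var[A] = a²·Var[D] + b²·Var[Z] + 2ab·covariance of D and Z with a = 1.8, b = -0.61.
= 1.8²·67.8 + (-0.61)²·80 + 2·1.8·(-0.61)·(-5.2)
= 219.672 + 29.768 + 11.4192 = 260.8592.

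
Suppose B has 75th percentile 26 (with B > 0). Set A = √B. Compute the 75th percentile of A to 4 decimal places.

75th percentile of A = 5.099

√B is increasing, so P_{75}(A) = g(P_{75}(B)) ≈ 5.099.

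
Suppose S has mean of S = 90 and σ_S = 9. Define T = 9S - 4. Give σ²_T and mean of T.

T = 9S - 4 is linear with a = 9, b = -4.
σ²_S = 9² = 81.
σ²_T = a²·σ²_S = 9²·81 = 6561 (the additive constant -4 does not affect variance).
mean of T = a·mean of S + b = 9·90 + (-4) = 806.

σ²_T = 6561, mean of T = 806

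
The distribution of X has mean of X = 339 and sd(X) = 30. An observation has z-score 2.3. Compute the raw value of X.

X = mean of X + z·sd(X) = 339 + 2.3·30 = 408.

X = 408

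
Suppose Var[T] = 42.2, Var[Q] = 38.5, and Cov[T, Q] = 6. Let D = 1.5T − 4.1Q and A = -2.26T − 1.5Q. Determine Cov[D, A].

By bilinearity, Cov[D, A] = ac·Var[T] + bd·Var[Q] + (ad+bc)·Cov[T, Q], with a=1.5, b=-4.1, c=-2.26, d=-1.5.
ac·Var[T] = 1.5·(-2.26)·42.2 = -143.058
bd·Var[Q] = (-4.1)·(-1.5)·38.5 = 236.775
(ad+bc)·Cov[T, Q] = (7.016)·6 = 42.096
Cov[D, A] = -143.058 + 236.775 + 42.096 = 135.813.

Cov[D, A] = 135.813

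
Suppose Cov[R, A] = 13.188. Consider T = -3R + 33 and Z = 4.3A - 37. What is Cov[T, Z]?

Cov[T, Z] = -170.1252

Cov[T, Z] = a·c·Cov[R, A] = (-3)·4.3·13.188 = -170.1252. Additive constants drop out.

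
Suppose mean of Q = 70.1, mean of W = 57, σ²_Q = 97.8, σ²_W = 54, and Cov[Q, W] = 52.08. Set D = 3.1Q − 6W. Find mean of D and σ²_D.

mean of D = 3.1·mean of Q + (-6)·mean of W = 3.1·70.1 + (-6)·57 = -124.69.
σ²_D = a²·σ²_Q + b²·σ²_W + 2ab·Cov[Q, W] with a = 3.1, b = -6.
= 3.1²·97.8 + (-6)²·54 + 2·3.1·(-6)·52.08
= 939.858 + 1944 + (-1937.376) = 946.482.

mean of D = -124.69, σ²_D = 946.482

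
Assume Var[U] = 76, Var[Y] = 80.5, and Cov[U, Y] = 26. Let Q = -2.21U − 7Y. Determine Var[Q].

Var[Q] = a²·Var[U] + b²·Var[Y] + 2ab·Cov[U, Y] with a = -2.21, b = -7.
= (-2.21)²·76 + (-7)²·80.5 + 2·(-2.21)·(-7)·26
= 371.1916 + 3944.5 + 804.44 = 5120.1316.

Var[Q] = 5120.1316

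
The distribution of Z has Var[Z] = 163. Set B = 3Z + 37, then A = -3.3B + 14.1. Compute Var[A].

Var[B] = 3²·163 = 1467.
Var[A] = (-3.3)²·1467 = 15975.63.

Var[A] = 15975.63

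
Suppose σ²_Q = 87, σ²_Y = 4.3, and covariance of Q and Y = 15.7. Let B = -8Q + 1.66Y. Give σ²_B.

σ²_B = a²·σ²_Q + b²·σ²_Y + 2ab·covariance of Q and Y with a = -8, b = 1.66.
= (-8)²·87 + 1.66²·4.3 + 2·(-8)·1.66·15.7
= 5568 + 11.84908 + (-416.992) = 5162.85708.

σ²_B = 5162.85708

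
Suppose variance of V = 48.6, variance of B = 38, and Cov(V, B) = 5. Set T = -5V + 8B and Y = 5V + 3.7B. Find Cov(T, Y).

By bilinearity, Cov(T, Y) = ac·variance of V + bd·variance of B + (ad+bc)·Cov(V, B), with a=-5, b=8, c=5, d=3.7.
ac·variance of V = (-5)·5·48.6 = -1215
bd·variance of B = 8·3.7·38 = 1124.8
(ad+bc)·Cov(V, B) = (21.5)·5 = 107.5
Cov(T, Y) = -1215 + 1124.8 + 107.5 = 17.3.

Cov(T, Y) = 17.3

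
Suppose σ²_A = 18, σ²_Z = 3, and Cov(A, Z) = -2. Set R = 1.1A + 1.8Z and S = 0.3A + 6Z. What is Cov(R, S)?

By bilinearity, Cov(R, S) = ac·σ²_A + bd·σ²_Z + (ad+bc)·Cov(A, Z), with a=1.1, b=1.8, c=0.3, d=6.
ac·σ²_A = 1.1·0.3·18 = 5.94
bd·σ²_Z = 1.8·6·3 = 32.4
(ad+bc)·Cov(A, Z) = (7.14)·(-2) = -14.28
Cov(R, S) = 5.94 + 32.4 + (-14.28) = 24.06.

Cov(R, S) = 24.06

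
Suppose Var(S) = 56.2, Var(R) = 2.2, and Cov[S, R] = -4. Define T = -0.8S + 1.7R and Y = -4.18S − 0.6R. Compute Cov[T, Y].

By bilinearity, Cov[T, Y] = ac·Var(S) + bd·Var(R) + (ad+bc)·Cov[S, R], with a=-0.8, b=1.7, c=-4.18, d=-0.6.
ac·Var(S) = (-0.8)·(-4.18)·56.2 = 187.9328
bd·Var(R) = 1.7·(-0.6)·2.2 = -2.244
(ad+bc)·Cov[S, R] = (-6.626)·(-4) = 26.504
Cov[T, Y] = 187.9328 + (-2.244) + 26.504 = 212.1928.

Cov[T, Y] = 212.1928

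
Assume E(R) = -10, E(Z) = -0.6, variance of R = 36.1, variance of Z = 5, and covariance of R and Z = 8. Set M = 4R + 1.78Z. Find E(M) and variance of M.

E(M) = -41.068, variance of M = 707.362

E(M) = 4·E(R) + 1.78·E(Z) = 4·(-10) + 1.78·(-0.6) = -41.068.
variance of M = a²·variance of R + b²·variance of Z + 2ab·covariance of R and Z with a = 4, b = 1.78.
= 4²·36.1 + 1.78²·5 + 2·4·1.78·8
= 577.6 + 15.842 + 113.92 = 707.362.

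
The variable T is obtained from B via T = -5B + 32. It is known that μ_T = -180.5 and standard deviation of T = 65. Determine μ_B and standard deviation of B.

μ_B = 42.5, standard deviation of B = 13

From T = -5B + 32: μ_T = a·μ_B + b, so μ_B = (μ_T − b)/a = (-180.5 − 32)/(-5) = 42.5.
standard deviation of T = |a|·standard deviation of B, so standard deviation of B = 65/|-5| = 13.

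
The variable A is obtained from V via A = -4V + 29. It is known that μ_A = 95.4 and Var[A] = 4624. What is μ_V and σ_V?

μ_V = -16.6, σ_V = 17

From A = -4V + 29: μ_A = a·μ_V + b, so μ_V = (μ_A − b)/a = (95.4 − 29)/(-4) = -16.6.
σ_A = √4624 = 68.
σ_A = |a|·σ_V, so σ_V = 68/|-4| = 17.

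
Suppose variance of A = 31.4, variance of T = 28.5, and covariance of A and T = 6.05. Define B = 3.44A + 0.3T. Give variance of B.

variance of B = a²·variance of A + b²·variance of T + 2ab·covariance of A and T with a = 3.44, b = 0.3.
= 3.44²·31.4 + 0.3²·28.5 + 2·3.44·0.3·6.05
= 371.57504 + 2.565 + 12.4872 = 386.62724.

variance of B = 386.62724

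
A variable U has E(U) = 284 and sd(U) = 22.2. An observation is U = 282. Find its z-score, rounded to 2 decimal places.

z = (U − E(U)) / sd(U) = (282 − 284) / 22.2 ≈ -0.09.

z = -0.09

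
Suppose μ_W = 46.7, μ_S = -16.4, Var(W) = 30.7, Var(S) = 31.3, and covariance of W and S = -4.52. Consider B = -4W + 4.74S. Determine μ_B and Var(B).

μ_B = -264.536, Var(B) = 1365.83428

μ_B = (-4)·μ_W + 4.74·μ_S = (-4)·46.7 + 4.74·(-16.4) = -264.536.
Var(B) = a²·Var(W) + b²·Var(S) + 2ab·covariance of W and S with a = -4, b = 4.74.
= (-4)²·30.7 + 4.74²·31.3 + 2·(-4)·4.74·(-4.52)
= 491.2 + 703.23588 + 171.3984 = 1365.83428.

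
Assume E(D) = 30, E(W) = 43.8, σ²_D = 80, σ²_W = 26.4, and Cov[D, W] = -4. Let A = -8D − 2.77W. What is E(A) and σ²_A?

E(A) = -361.326, σ²_A = 5145.28456

E(A) = (-8)·E(D) + (-2.77)·E(W) = (-8)·30 + (-2.77)·43.8 = -361.326.
σ²_A = a²·σ²_D + b²·σ²_W + 2ab·Cov[D, W] with a = -8, b = -2.77.
= (-8)²·80 + (-2.77)²·26.4 + 2·(-8)·(-2.77)·(-4)
= 5120 + 202.56456 + (-177.28) = 5145.28456.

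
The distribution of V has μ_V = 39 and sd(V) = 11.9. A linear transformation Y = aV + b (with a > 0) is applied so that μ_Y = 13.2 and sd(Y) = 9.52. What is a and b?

a = 0.8, b = -18

sd(Y) = a·sd(V) (a > 0), so a = 9.52/11.9 = 0.8.
μ_Y = a·μ_V + b, so b = 13.2 − 0.8·39 = -18.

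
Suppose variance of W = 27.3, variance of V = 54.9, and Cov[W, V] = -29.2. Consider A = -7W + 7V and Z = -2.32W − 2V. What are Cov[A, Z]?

Cov[A, Z] = -259.84

By bilinearity, Cov[A, Z] = ac·variance of W + bd·variance of V + (ad+bc)·Cov[W, V], with a=-7, b=7, c=-2.32, d=-2.
ac·variance of W = (-7)·(-2.32)·27.3 = 443.352
bd·variance of V = 7·(-2)·54.9 = -768.6
(ad+bc)·Cov[W, V] = (-2.24)·(-29.2) = 65.408
Cov[A, Z] = 443.352 + (-768.6) + 65.408 = -259.84.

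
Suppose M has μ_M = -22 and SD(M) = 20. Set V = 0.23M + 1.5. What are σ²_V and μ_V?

σ²_V = 21.16, μ_V = -3.56

V = 0.23M + 1.5 is linear with a = 0.23, b = 1.5.
σ²_M = 20² = 400.
σ²_V = a²·σ²_M = 0.23²·400 = 21.16 (the additive constant 1.5 does not affect variance).
μ_V = a·μ_M + b = 0.23·(-22) + 1.5 = -3.56.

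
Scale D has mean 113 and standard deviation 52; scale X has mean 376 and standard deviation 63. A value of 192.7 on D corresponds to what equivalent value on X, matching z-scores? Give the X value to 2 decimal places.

X = 472.56

z = (192.7 − 113)/52 ≈ 1.5327.
X = 376 + z·63 = 376 + (192.7 − 113)·63/52 ≈ 472.56.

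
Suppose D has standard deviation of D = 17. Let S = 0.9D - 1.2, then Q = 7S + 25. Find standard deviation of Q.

standard deviation of Q = 107.1

standard deviation of S = |0.9|·17 = 15.3.
standard deviation of Q = |7|·15.3 = 107.1.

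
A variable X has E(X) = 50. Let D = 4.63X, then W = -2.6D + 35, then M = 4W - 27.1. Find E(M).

E(D) = 4.63·50 = 231.5.
E(W) = (-2.6)·231.5 + 35 = -566.9.
E(M) = 4·(-566.9) + (-27.1) = -2294.7.

E(M) = -2294.7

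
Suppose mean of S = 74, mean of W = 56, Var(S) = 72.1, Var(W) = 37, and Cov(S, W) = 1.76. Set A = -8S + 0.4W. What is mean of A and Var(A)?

mean of A = -569.6, Var(A) = 4609.056

mean of A = (-8)·mean of S + 0.4·mean of W = (-8)·74 + 0.4·56 = -569.6.
Var(A) = a²·Var(S) + b²·Var(W) + 2ab·Cov(S, W) with a = -8, b = 0.4.
= (-8)²·72.1 + 0.4²·37 + 2·(-8)·0.4·1.76
= 4614.4 + 5.92 + (-11.264) = 4609.056.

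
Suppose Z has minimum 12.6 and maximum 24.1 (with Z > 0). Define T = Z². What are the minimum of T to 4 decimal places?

Z² is increasing on this domain, so min(T) comes from min(Z) = 12.6: min(T) = square(12.6) = 158.76.

min(T) = 158.76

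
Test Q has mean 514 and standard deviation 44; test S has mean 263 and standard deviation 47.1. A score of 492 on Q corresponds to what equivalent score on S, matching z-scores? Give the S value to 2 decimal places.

z = (492 − 514)/44 = -0.5.
S = 263 + z·47.1 = 263 + (492 − 514)·47.1/44 = 239.45.

S = 239.45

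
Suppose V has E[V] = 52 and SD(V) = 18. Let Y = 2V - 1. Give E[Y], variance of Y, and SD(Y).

E[Y] = 103, variance of Y = 1296, SD(Y) = 36

Y = 2V - 1 is linear with a = 2, b = -1.
E[Y] = a·E[V] + b = 2·52 + (-1) = 103.
variance of V = 18² = 324.
variance of Y = a²·variance of V = 2²·324 = 1296 (the additive constant -1 does not affect variance).
SD(Y) = |a|·SD(V) = |2|·18 = 36.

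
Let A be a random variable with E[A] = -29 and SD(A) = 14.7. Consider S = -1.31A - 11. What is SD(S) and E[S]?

SD(S) = 19.257, E[S] = 26.99

S = -1.31A - 11 is linear with a = -1.31, b = -11.
SD(S) = |a|·SD(A) = |-1.31|·14.7 = 19.257.
E[S] = a·E[A] + b = (-1.31)·(-29) + (-11) = 26.99.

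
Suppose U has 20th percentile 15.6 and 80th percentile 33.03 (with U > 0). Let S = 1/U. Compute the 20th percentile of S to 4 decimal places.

1/U is decreasing on U > 0, so percentile order reverses: P_{20}(S) uses P_{80}(U) = 33.03.
P_{20}(S) = 1/33.03 ≈ 0.0303.

20th percentile of S = 0.0303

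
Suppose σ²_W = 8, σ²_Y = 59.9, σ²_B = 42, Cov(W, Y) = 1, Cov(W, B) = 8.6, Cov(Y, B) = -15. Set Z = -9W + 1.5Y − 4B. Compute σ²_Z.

σ²_Z = 2226.975

σ²_Z = a²·σ²_W + b²·σ²_Y + c²·σ²_B + 2ab·Cov(W, Y) + 2ac·Cov(W, B) + 2bc·Cov(Y, B), with a = -9, b = 1.5, c = -4.
= 648 + 134.775 + 672 + (-27) + 619.2 + 180
= 2226.975.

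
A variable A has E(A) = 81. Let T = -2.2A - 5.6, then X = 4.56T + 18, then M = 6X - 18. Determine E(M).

E(M) = -4938.768

E(T) = (-2.2)·81 + (-5.6) = -183.8.
E(X) = 4.56·(-183.8) + 18 = -820.128.
E(M) = 6·(-820.128) + (-18) = -4938.768.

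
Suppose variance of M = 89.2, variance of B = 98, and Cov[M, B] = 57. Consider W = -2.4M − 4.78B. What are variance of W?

variance of W = a²·variance of M + b²·variance of B + 2ab·Cov[M, B] with a = -2.4, b = -4.78.
= (-2.4)²·89.2 + (-4.78)²·98 + 2·(-2.4)·(-4.78)·57
= 513.792 + 2239.1432 + 1307.808 = 4060.7432.

variance of W = 4060.7432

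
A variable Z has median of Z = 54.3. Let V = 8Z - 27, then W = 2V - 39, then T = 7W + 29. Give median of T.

median of V = 8·54.3 + (-27) = 407.4.
median of W = 2·407.4 + (-39) = 775.8.
median of T = 7·775.8 + 29 = 5459.6.

median of T = 5459.6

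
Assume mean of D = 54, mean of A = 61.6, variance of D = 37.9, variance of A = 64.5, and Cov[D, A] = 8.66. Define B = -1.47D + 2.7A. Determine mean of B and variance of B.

mean of B = 86.94, variance of B = 483.36003

mean of B = (-1.47)·mean of D + 2.7·mean of A = (-1.47)·54 + 2.7·61.6 = 86.94.
variance of B = a²·variance of D + b²·variance of A + 2ab·Cov[D, A] with a = -1.47, b = 2.7.
= (-1.47)²·37.9 + 2.7²·64.5 + 2·(-1.47)·2.7·8.66
= 81.89811 + 470.205 + (-68.74308) = 483.36003.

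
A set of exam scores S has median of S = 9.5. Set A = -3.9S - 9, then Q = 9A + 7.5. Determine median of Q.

median of Q = -406.95

median of A = (-3.9)·9.5 + (-9) = -46.05.
median of Q = 9·(-46.05) + 7.5 = -406.95.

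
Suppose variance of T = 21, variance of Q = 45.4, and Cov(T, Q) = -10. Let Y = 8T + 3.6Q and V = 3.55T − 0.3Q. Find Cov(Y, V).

Cov(Y, V) = 443.568

By bilinearity, Cov(Y, V) = ac·variance of T + bd·variance of Q + (ad+bc)·Cov(T, Q), with a=8, b=3.6, c=3.55, d=-0.3.
ac·variance of T = 8·3.55·21 = 596.4
bd·variance of Q = 3.6·(-0.3)·45.4 = -49.032
(ad+bc)·Cov(T, Q) = (10.38)·(-10) = -103.8
Cov(Y, V) = 596.4 + (-49.032) + (-103.8) = 443.568.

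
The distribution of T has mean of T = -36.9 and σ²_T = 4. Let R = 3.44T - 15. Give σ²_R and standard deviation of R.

σ²_R = 47.3344, standard deviation of R = 6.88

R = 3.44T - 15 is linear with a = 3.44, b = -15.
σ²_R = a²·σ²_T = 3.44²·4 = 47.3344 (the additive constant -15 does not affect variance).
standard deviation of T = √4 = 2.
standard deviation of R = |a|·standard deviation of T = |3.44|·2 = 6.88.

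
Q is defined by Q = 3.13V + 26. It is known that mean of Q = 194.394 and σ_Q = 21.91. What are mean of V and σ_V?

From Q = 3.13V + 26: mean of Q = a·mean of V + b, so mean of V = (mean of Q − b)/a = (194.394 − 26)/3.13 = 53.8.
σ_Q = |a|·σ_V, so σ_V = 21.91/|3.13| = 7.

mean of V = 53.8, σ_V = 7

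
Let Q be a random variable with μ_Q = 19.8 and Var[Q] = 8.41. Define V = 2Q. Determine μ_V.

V = 2Q is linear with a = 2, b = 0.
μ_V = a·μ_Q + b = 2·19.8 = 39.6.

μ_V = 39.6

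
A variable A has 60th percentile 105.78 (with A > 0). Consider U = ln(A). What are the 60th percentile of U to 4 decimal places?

ln(A) is increasing, so P_{60}(U) = g(P_{60}(A)) ≈ 4.6614.

60th percentile of U = 4.6614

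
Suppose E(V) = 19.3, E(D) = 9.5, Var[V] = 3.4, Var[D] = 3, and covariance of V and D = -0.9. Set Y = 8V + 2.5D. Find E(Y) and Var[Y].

E(Y) = 178.15, Var[Y] = 200.35

E(Y) = 8·E(V) + 2.5·E(D) = 8·19.3 + 2.5·9.5 = 178.15.
Var[Y] = a²·Var[V] + b²·Var[D] + 2ab·covariance of V and D with a = 8, b = 2.5.
= 8²·3.4 + 2.5²·3 + 2·8·2.5·(-0.9)
= 217.6 + 18.75 + (-36) = 200.35.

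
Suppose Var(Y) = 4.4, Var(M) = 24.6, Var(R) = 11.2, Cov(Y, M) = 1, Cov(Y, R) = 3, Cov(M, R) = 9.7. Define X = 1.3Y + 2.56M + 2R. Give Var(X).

Var(X) = 335.03856

Var(X) = a²·Var(Y) + b²·Var(M) + c²·Var(R) + 2ab·Cov(Y, M) + 2ac·Cov(Y, R) + 2bc·Cov(M, R), with a = 1.3, b = 2.56, c = 2.
= 7.436 + 161.21856 + 44.8 + 6.656 + 15.6 + 99.328
= 335.03856.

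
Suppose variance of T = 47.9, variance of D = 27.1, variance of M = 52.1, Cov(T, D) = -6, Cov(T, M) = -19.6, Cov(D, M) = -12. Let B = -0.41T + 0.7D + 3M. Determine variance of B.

variance of B = a²·variance of T + b²·variance of D + c²·variance of M + 2ab·Cov(T, D) + 2ac·Cov(T, M) + 2bc·Cov(D, M), with a = -0.41, b = 0.7, c = 3.
= 8.05199 + 13.279 + 468.9 + 3.444 + 48.216 + (-50.4)
= 491.49099.

variance of B = 491.49099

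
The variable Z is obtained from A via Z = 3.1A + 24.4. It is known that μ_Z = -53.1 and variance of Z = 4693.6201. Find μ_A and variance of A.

μ_A = -25, variance of A = 488.41

From Z = 3.1A + 24.4: μ_Z = a·μ_A + b, so μ_A = (μ_Z − b)/a = (-53.1 − 24.4)/3.1 = -25.
variance of Z = a²·variance of A, so variance of A = 4693.6201/3.1² = 488.41.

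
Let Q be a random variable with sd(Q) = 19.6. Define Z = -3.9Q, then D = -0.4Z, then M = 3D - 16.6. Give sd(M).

sd(Z) = |-3.9|·19.6 = 76.44.
sd(D) = |-0.4|·76.44 = 30.576.
sd(M) = |3|·30.576 = 91.728.

sd(M) = 91.728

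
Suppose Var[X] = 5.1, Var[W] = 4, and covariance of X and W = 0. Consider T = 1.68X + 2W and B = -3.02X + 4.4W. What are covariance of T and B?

covariance of T and B = 9.32464

By bilinearity, covariance of T and B = ac·Var[X] + bd·Var[W] + (ad+bc)·covariance of X and W, with a=1.68, b=2, c=-3.02, d=4.4.
ac·Var[X] = 1.68·(-3.02)·5.1 = -25.87536
bd·Var[W] = 2·4.4·4 = 35.2
(ad+bc)·covariance of X and W = (1.352)·0 = 0
covariance of T and B = -25.87536 + 35.2 + 0 = 9.32464.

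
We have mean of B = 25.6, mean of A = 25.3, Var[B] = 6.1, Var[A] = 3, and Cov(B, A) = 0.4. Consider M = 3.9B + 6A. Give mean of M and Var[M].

mean of M = 251.64, Var[M] = 219.501

mean of M = 3.9·mean of B + 6·mean of A = 3.9·25.6 + 6·25.3 = 251.64.
Var[M] = a²·Var[B] + b²·Var[A] + 2ab·Cov(B, A) with a = 3.9, b = 6.
= 3.9²·6.1 + 6²·3 + 2·3.9·6·0.4
= 92.781 + 108 + 18.72 = 219.501.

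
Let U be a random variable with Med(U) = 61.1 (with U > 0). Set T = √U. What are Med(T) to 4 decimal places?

Med(T) = 7.8166

√U is monotone on this domain, so Med(T) = √(61.1) ≈ 7.8166.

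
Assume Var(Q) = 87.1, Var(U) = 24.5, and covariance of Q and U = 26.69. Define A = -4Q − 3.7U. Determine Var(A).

Var(A) = a²·Var(Q) + b²·Var(U) + 2ab·covariance of Q and U with a = -4, b = -3.7.
= (-4)²·87.1 + (-3.7)²·24.5 + 2·(-4)·(-3.7)·26.69
= 1393.6 + 335.405 + 790.024 = 2519.029.

Var(A) = 2519.029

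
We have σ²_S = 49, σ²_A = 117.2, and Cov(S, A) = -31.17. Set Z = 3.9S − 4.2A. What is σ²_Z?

σ²_Z = a²·σ²_S + b²·σ²_A + 2ab·Cov(S, A) with a = 3.9, b = -4.2.
= 3.9²·49 + (-4.2)²·117.2 + 2·3.9·(-4.2)·(-31.17)
= 745.29 + 2067.408 + 1021.1292 = 3833.8272.

σ²_Z = 3833.8272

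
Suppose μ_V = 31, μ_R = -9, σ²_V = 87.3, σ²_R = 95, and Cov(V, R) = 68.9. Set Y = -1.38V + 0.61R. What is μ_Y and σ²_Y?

μ_Y = (-1.38)·μ_V + 0.61·μ_R = (-1.38)·31 + 0.61·(-9) = -48.27.
σ²_Y = a²·σ²_V + b²·σ²_R + 2ab·Cov(V, R) with a = -1.38, b = 0.61.
= (-1.38)²·87.3 + 0.61²·95 + 2·(-1.38)·0.61·68.9
= 166.25412 + 35.3495 + (-116.00004) = 85.60358.

μ_Y = -48.27, σ²_Y = 85.60358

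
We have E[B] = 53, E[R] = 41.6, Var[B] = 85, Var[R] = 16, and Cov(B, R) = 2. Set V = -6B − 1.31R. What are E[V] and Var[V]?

E[V] = (-6)·E[B] + (-1.31)·E[R] = (-6)·53 + (-1.31)·41.6 = -372.496.
Var[V] = a²·Var[B] + b²·Var[R] + 2ab·Cov(B, R) with a = -6, b = -1.31.
= (-6)²·85 + (-1.31)²·16 + 2·(-6)·(-1.31)·2
= 3060 + 27.4576 + 31.44 = 3118.8976.

E[V] = -372.496, Var[V] = 3118.8976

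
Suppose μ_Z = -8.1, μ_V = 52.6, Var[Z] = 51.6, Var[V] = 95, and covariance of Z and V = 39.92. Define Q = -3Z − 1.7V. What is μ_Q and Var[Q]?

μ_Q = -65.12, Var[Q] = 1146.134

μ_Q = (-3)·μ_Z + (-1.7)·μ_V = (-3)·(-8.1) + (-1.7)·52.6 = -65.12.
Var[Q] = a²·Var[Z] + b²·Var[V] + 2ab·covariance of Z and V with a = -3, b = -1.7.
= (-3)²·51.6 + (-1.7)²·95 + 2·(-3)·(-1.7)·39.92
= 464.4 + 274.55 + 407.184 = 1146.134.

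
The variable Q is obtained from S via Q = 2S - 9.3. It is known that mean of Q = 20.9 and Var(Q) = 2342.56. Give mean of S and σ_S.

From Q = 2S - 9.3: mean of Q = a·mean of S + b, so mean of S = (mean of Q − b)/a = (20.9 − (-9.3))/2 = 15.1.
σ_Q = √2342.56 = 48.4.
σ_Q = |a|·σ_S, so σ_S = 48.4/|2| = 24.2.

mean of S = 15.1, σ_S = 24.2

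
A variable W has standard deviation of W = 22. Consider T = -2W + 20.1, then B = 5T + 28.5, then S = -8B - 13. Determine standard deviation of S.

standard deviation of S = 1760

standard deviation of T = |-2|·22 = 44.
standard deviation of B = |5|·44 = 220.
standard deviation of S = |-8|·220 = 1760.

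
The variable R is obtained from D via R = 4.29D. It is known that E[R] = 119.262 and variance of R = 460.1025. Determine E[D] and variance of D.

From R = 4.29D: E[R] = a·E[D] + b, so E[D] = (E[R] − b)/a = (119.262 − 0)/4.29 = 27.8.
variance of R = a²·variance of D, so variance of D = 460.1025/4.29² = 25.

E[D] = 27.8, variance of D = 25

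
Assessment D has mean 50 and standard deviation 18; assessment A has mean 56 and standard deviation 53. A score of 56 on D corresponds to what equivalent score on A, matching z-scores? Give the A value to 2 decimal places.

A = 73.67

z = (56 − 50)/18 ≈ 0.3333.
A = 56 + z·53 = 56 + (56 − 50)·53/18 ≈ 73.67.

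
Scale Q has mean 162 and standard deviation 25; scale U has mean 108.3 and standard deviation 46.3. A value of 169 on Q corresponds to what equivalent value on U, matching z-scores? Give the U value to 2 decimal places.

z = (169 − 162)/25 = 0.28.
U = 108.3 + z·46.3 = 108.3 + (169 − 162)·46.3/25 ≈ 121.26.

U = 121.26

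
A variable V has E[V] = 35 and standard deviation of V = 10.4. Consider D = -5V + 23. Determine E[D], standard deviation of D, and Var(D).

D = -5V + 23 is linear with a = -5, b = 23.
E[D] = a·E[V] + b = (-5)·35 + 23 = -152.
standard deviation of D = |a|·standard deviation of V = |-5|·10.4 = 52.
Var(V) = 10.4² = 108.16.
Var(D) = a²·Var(V) = (-5)²·108.16 = 2704 (the additive constant 23 does not affect variance).

E[D] = -152, standard deviation of D = 52, Var(D) = 2704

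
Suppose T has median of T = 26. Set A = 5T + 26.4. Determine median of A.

A linear map preserves order up to sign, so median of A = a·median of T + b = 5·26 + 26.4 = 156.4.

median of A = 156.4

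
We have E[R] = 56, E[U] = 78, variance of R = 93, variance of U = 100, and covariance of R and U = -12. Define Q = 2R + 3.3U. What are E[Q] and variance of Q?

E[Q] = 369.4, variance of Q = 1302.6

E[Q] = 2·E[R] + 3.3·E[U] = 2·56 + 3.3·78 = 369.4.
variance of Q = a²·variance of R + b²·variance of U + 2ab·covariance of R and U with a = 2, b = 3.3.
= 2²·93 + 3.3²·100 + 2·2·3.3·(-12)
= 372 + 1089 + (-158.4) = 1302.6.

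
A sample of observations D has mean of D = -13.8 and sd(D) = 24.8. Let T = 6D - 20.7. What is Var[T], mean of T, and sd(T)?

T = 6D - 20.7 is linear with a = 6, b = -20.7.
Var[D] = 24.8² = 615.04.
Var[T] = a²·Var[D] = 6²·615.04 = 22141.44 (the additive constant -20.7 does not affect variance).
mean of T = a·mean of D + b = 6·(-13.8) + (-20.7) = -103.5.
sd(T) = |a|·sd(D) = |6|·24.8 = 148.8.

Var[T] = 22141.44, mean of T = -103.5, sd(T) = 148.8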